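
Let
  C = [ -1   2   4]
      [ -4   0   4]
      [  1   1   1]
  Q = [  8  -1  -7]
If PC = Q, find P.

Since C sits to the right of P, P = QC⁻¹.
C has determinant 4; C⁻¹ = [[-1, 1/2, 2], [2, -5/4, -3], [-1, 3/4, 2]].
P = QC⁻¹ = [[8, -1, -7]] · [[-1, 1/2, 2], [2, -5/4, -3], [-1, 3/4, 2]] = [[-3, 0, 5]].

P = [[-3, 0, 5]]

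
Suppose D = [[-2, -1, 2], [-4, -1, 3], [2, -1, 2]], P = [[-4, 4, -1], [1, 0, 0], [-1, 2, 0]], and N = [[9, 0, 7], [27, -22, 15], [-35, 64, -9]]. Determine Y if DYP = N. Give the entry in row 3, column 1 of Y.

0

Isolating Y: multiply by D⁻¹ from the left and P⁻¹ from the right, so Y = D⁻¹NP⁻¹.
D has determinant -4; D⁻¹ = [[-1/4, 0, 1/4], [-7/2, 2, 1/2], [-3/2, 1, 1/2]].
det P = -2; the adjugate gives P⁻¹ = [[0, 1, 0], [0, 1/2, 1/2], [-1, -2, 2]].
D⁻¹N = [[-11, 16, -4], [5, -12, 1], [-4, 10, 0]].
Y = (D⁻¹N)P⁻¹ = [[4, 5, 0], [-1, -3, -4], [0, 1, 5]].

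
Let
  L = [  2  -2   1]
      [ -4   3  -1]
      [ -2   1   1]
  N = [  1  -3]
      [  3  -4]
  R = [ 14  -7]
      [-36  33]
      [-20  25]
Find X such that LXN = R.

X = [[1, 5], [4, 2], [-1, 1]]

Left-multiply by L⁻¹ and right-multiply by N⁻¹: X = L⁻¹RN⁻¹.
L has determinant -2; L⁻¹ = [[-2, -3/2, 1/2], [-3, -2, 1], [-1, -1, 1]].
det N = 5, so N⁻¹ = [[-4/5, 3/5], [-3/5, 1/5]].
L⁻¹R = [[16, -23], [10, -20], [2, -1]].
X = (L⁻¹R)N⁻¹ = [[1, 5], [4, 2], [-1, 1]].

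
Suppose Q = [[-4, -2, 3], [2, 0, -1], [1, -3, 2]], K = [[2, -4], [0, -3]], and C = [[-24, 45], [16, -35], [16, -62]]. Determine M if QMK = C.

M = [[3, 3], [-3, 1], [-2, 5]]

Isolating M: multiply by Q⁻¹ from the left and K⁻¹ from the right, so M = Q⁻¹CK⁻¹.
det Q = 4; the adjugate gives Q⁻¹ = [[-3/4, -5/4, 1/2], [-5/4, -11/4, 1/2], [-3/2, -7/2, 1]].
K has determinant -6; K⁻¹ = [[1/2, -2/3], [0, -1/3]].
Q⁻¹C = [[6, -21], [-6, 9], [-4, -7]].
M = (Q⁻¹C)K⁻¹ = [[3, 3], [-3, 1], [-2, 5]].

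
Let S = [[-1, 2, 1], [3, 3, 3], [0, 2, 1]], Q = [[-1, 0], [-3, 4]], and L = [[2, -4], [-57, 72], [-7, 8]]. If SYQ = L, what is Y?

Left-multiply by S⁻¹ and right-multiply by Q⁻¹: Y = S⁻¹LQ⁻¹.
S has determinant 3; S⁻¹ = [[-1, 0, 1], [-1, -1/3, 2], [2, 2/3, -3]].
Q has determinant -4; Q⁻¹ = [[-1, 0], [-3/4, 1/4]].
S⁻¹L = [[-9, 12], [3, -4], [-13, 16]].
Y = (S⁻¹L)Q⁻¹ = [[0, 3], [0, -1], [1, 4]].

Y = [[0, 3], [0, -1], [1, 4]]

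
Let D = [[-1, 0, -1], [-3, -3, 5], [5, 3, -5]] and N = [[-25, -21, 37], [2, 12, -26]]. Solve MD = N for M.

M = [[-2, 4, -3], [6, -6, -2]]

Since D sits to the right of M, M = ND⁻¹.
det D = -6, so D⁻¹ = [[0, 1/2, 1/2], [-5/3, -5/3, -4/3], [-1, -1/2, -1/2]].
M = ND⁻¹ = [[-25, -21, 37], [2, 12, -26]] · [[0, 1/2, 1/2], [-5/3, -5/3, -4/3], [-1, -1/2, -1/2]] = [[-2, 4, -3], [6, -6, -2]].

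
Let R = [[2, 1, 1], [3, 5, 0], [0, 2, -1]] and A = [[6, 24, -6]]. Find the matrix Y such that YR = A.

Since R sits to the right of Y, Y = AR⁻¹.
R has determinant -1; R⁻¹ = [[5, -3, 5], [-3, 2, -3], [-6, 4, -7]].
Y = AR⁻¹ = [[6, 24, -6]] · [[5, -3, 5], [-3, 2, -3], [-6, 4, -7]] = [[-6, 6, 0]].

Y = [[-6, 6, 0]]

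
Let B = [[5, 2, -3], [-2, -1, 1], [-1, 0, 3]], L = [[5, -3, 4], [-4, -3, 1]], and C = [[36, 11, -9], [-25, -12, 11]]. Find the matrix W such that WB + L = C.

W = [[5, -4, 2], [-4, 1, -1]]

WB = C − L = [[31, 14, -13], [-21, -9, 10]].
B is on the right of W, so right-multiply by B⁻¹: W = (C − L)B⁻¹.
B has determinant -2; B⁻¹ = [[3/2, 3, 1/2], [-5/2, -6, -1/2], [1/2, 1, 1/2]].
W = (C − L)B⁻¹ = [[5, -4, 2], [-4, 1, -1]].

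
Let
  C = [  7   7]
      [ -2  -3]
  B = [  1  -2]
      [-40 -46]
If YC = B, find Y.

Right-multiplying both sides by C⁻¹ gives Y = BC⁻¹.
det C = -7; the adjugate gives C⁻¹ = [[3/7, 1], [-2/7, -1]].
Y = BC⁻¹ = [[1, -2], [-40, -46]] · [[3/7, 1], [-2/7, -1]] = [[1, 3], [-4, 6]].

Y = [[1, 3], [-4, 6]]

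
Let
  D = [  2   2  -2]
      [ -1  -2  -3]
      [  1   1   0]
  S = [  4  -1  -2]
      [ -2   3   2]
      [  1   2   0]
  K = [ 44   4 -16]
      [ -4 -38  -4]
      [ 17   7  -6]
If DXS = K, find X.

X = [[2, -3, 1], [1, 3, 4], [-4, -3, 5]]

X = D⁻¹KS⁻¹ (apply D⁻¹ on the left and S⁻¹ on the right).
D has determinant -2; D⁻¹ = [[-3/2, 1, 5], [3/2, -1, -4], [-1/2, 0, 1]].
S has determinant -4; S⁻¹ = [[1, 1, -1], [-1/2, -1/2, 1], [7/4, 9/4, -5/2]].
D⁻¹K = [[15, -9, -10], [2, 16, 4], [-5, 5, 2]].
X = (D⁻¹K)S⁻¹ = [[2, -3, 1], [1, 3, 4], [-4, -3, 5]].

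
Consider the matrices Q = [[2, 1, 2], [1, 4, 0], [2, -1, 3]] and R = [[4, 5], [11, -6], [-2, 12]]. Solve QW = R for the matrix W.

W = [[3, -2], [2, -1], [-2, 5]]

Q is on the left of W, so left-multiply by Q⁻¹: W = Q⁻¹R.
det Q = 3, so Q⁻¹ = [[4, -5/3, -8/3], [-1, 2/3, 2/3], [-3, 4/3, 7/3]].
W = Q⁻¹R = [[4, -5/3, -8/3], [-1, 2/3, 2/3], [-3, 4/3, 7/3]] · [[4, 5], [11, -6], [-2, 12]] = [[3, -2], [2, -1], [-2, 5]].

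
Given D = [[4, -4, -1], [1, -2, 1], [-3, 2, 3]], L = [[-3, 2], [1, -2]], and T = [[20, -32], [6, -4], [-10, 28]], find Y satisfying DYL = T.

Y = [[-2, 4], [-1, 1], [-2, -2]]

Left-multiply by D⁻¹ and right-multiply by L⁻¹: Y = D⁻¹TL⁻¹.
D has determinant -4; D⁻¹ = [[2, -5/2, 3/2], [3/2, -9/4, 5/4], [1, -1, 1]].
det L = 4, so L⁻¹ = [[-1/2, -1/2], [-1/4, -3/4]].
D⁻¹T = [[10, -12], [4, -4], [4, 0]].
Y = (D⁻¹T)L⁻¹ = [[-2, 4], [-1, 1], [-2, -2]].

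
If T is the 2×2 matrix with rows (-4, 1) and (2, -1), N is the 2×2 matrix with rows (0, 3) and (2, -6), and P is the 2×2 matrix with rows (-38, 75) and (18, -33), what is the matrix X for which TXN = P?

X = [[3, 5], [-1, 1]]

Left-multiply by T⁻¹ and right-multiply by N⁻¹: X = T⁻¹PN⁻¹.
T has determinant 2; T⁻¹ = [[-1/2, -1/2], [-1, -2]].
det N = -6; the adjugate gives N⁻¹ = [[1, 1/2], [1/3, 0]].
T⁻¹P = [[10, -21], [2, -9]].
X = (T⁻¹P)N⁻¹ = [[3, 5], [-1, 1]].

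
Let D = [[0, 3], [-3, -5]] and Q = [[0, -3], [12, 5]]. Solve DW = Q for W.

D is on the left of W, so left-multiply by D⁻¹: W = D⁻¹Q.
D has determinant 9; D⁻¹ = [[-5/9, -1/3], [1/3, 0]].
W = D⁻¹Q = [[-5/9, -1/3], [1/3, 0]] · [[0, -3], [12, 5]] = [[-4, 0], [0, -1]].

W = [[-4, 0], [0, -1]]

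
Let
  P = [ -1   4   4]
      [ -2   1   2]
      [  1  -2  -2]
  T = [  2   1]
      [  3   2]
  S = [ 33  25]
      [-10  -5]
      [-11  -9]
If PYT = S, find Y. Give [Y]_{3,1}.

-1

Y = P⁻¹ST⁻¹ (apply P⁻¹ on the left and T⁻¹ on the right).
P has determinant 2; P⁻¹ = [[1, 0, 2], [-1, -1, -3], [3/2, 1, 7/2]].
det T = 1; the adjugate gives T⁻¹ = [[2, -1], [-3, 2]].
P⁻¹S = [[11, 7], [10, 7], [1, 1]].
Y = (P⁻¹S)T⁻¹ = [[1, 3], [-1, 4], [-1, 1]].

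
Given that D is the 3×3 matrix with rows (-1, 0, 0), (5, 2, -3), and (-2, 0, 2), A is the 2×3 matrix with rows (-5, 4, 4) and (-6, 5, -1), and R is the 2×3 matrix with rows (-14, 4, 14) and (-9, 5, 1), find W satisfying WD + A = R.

WD = R − A = [[-9, 0, 10], [-3, 0, 2]].
Right-multiplying both sides by D⁻¹ gives W = (R − A)D⁻¹.
det D = -4, so D⁻¹ = [[-1, 0, 0], [1, 1/2, 3/4], [-1, 0, 1/2]].
W = (R − A)D⁻¹ = [[-1, 0, 5], [1, 0, 1]].

W = [[-1, 0, 5], [1, 0, 1]]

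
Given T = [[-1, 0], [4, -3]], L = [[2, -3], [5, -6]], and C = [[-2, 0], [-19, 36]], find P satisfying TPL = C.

P = [[-4, 2], [2, 1]]

P = T⁻¹CL⁻¹ (apply T⁻¹ on the left and L⁻¹ on the right).
T has determinant 3; T⁻¹ = [[-1, 0], [-4/3, -1/3]].
det L = 3; the adjugate gives L⁻¹ = [[-2, 1], [-5/3, 2/3]].
T⁻¹C = [[2, 0], [9, -12]].
P = (T⁻¹C)L⁻¹ = [[-4, 2], [2, 1]].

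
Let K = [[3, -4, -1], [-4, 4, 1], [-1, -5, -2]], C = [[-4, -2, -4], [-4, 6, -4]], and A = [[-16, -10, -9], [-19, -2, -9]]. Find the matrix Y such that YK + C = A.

YK = A − C = [[-12, -8, -5], [-15, -8, -5]].
Since K sits to the right of Y, Y = (A − C)K⁻¹.
det K = 3; the adjugate gives K⁻¹ = [[-1, -1, 0], [-3, -7/3, 1/3], [8, 19/3, -4/3]].
Y = (A − C)K⁻¹ = [[-4, -1, 4], [-1, 2, 4]].

Y = [[-4, -1, 4], [-1, 2, 4]]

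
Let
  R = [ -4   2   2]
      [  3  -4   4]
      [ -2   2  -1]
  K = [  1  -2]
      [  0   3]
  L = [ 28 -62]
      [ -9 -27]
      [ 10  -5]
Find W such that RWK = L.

W = [[-3, -1], [4, 0], [4, -3]]

Isolating W: multiply by R⁻¹ from the left and K⁻¹ from the right, so W = R⁻¹LK⁻¹.
R has determinant 2; R⁻¹ = [[-2, 3, 8], [-5/2, 4, 11], [-1, 2, 5]].
K has determinant 3; K⁻¹ = [[1, 2/3], [0, 1/3]].
R⁻¹L = [[-3, 3], [4, -8], [4, -17]].
W = (R⁻¹L)K⁻¹ = [[-3, -1], [4, 0], [4, -3]].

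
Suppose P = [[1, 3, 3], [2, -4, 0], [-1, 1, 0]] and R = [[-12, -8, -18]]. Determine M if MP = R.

M = [[-6, -2, 2]]

Since P sits to the right of M, M = RP⁻¹.
P has determinant -6; P⁻¹ = [[0, -1/2, -2], [0, -1/2, -1], [1/3, 2/3, 5/3]].
M = RP⁻¹ = [[-12, -8, -18]] · [[0, -1/2, -2], [0, -1/2, -1], [1/3, 2/3, 5/3]] = [[-6, -2, 2]].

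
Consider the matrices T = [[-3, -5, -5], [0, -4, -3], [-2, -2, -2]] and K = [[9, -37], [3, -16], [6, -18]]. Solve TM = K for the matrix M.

Left-multiplying both sides by T⁻¹ gives M = T⁻¹K.
det T = 4; the adjugate gives T⁻¹ = [[1/2, 0, -5/4], [3/2, -1, -9/4], [-2, 1, 3]].
M = T⁻¹K = [[1/2, 0, -5/4], [3/2, -1, -9/4], [-2, 1, 3]] · [[9, -37], [3, -16], [6, -18]] = [[-3, 4], [-3, 1], [3, 4]].

M = [[-3, 4], [-3, 1], [3, 4]]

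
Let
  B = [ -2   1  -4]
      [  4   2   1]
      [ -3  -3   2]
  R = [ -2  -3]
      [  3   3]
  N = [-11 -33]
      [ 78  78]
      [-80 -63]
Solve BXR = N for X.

X = B⁻¹NR⁻¹ (apply B⁻¹ on the left and R⁻¹ on the right).
det B = -1; the adjugate gives B⁻¹ = [[-7, -10, -9], [11, 16, 14], [6, 9, 8]].
det R = 3, so R⁻¹ = [[1, 1], [-1, -2/3]].
B⁻¹N = [[17, 18], [7, 3], [-4, 0]].
X = (B⁻¹N)R⁻¹ = [[-1, 5], [4, 5], [-4, -4]].

X = [[-1, 5], [4, 5], [-4, -4]]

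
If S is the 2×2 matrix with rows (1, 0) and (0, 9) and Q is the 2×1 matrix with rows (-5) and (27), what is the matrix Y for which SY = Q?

Since S multiplies Y on the left, Y = S⁻¹Q.
det S = 9, so S⁻¹ = [[1, 0], [0, 1/9]].
Y = S⁻¹Q = [[1, 0], [0, 1/9]] · [[-5], [27]] = [[-5], [3]].

Y = [[-5], [3]]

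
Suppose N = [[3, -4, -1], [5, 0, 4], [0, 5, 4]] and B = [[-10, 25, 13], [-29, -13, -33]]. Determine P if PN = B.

Right-multiplying both sides by N⁻¹ gives P = BN⁻¹.
det N = -5, so N⁻¹ = [[4, -11/5, 16/5], [4, -12/5, 17/5], [-5, 3, -4]].
P = BN⁻¹ = [[-10, 25, 13], [-29, -13, -33]] · [[4, -11/5, 16/5], [4, -12/5, 17/5], [-5, 3, -4]] = [[-5, 1, 1], [-3, -4, -5]].

P = [[-5, 1, 1], [-3, -4, -5]]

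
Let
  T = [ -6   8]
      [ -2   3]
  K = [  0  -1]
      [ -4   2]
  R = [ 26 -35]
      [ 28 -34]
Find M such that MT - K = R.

M = [[-3, -4], [-4, 0]]

MT = R + K = [[26, -36], [24, -32]].
Since T sits to the right of M, M = (R + K)T⁻¹.
det T = -2; the adjugate gives T⁻¹ = [[-3/2, 4], [-1, 3]].
M = (R + K)T⁻¹ = [[-3, -4], [-4, 0]].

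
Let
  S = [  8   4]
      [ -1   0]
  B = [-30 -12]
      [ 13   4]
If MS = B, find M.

S is on the right of M, so right-multiply by S⁻¹: M = BS⁻¹.
det S = 4, so S⁻¹ = [[0, -1], [1/4, 2]].
M = BS⁻¹ = [[-30, -12], [13, 4]] · [[0, -1], [1/4, 2]] = [[-3, 6], [1, -5]].

M = [[-3, 6], [1, -5]]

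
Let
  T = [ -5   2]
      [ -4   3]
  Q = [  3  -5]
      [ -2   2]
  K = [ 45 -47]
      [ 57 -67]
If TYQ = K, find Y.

Y = T⁻¹KQ⁻¹ (apply T⁻¹ on the left and Q⁻¹ on the right).
det T = -7, so T⁻¹ = [[-3/7, 2/7], [-4/7, 5/7]].
det Q = -4; the adjugate gives Q⁻¹ = [[-1/2, -5/4], [-1/2, -3/4]].
T⁻¹K = [[-3, 1], [15, -21]].
Y = (T⁻¹K)Q⁻¹ = [[1, 3], [3, -3]].

Y = [[1, 3], [3, -3]]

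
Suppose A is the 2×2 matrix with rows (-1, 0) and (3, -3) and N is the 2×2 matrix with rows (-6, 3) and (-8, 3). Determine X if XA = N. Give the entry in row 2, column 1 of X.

5

A is on the right of X, so right-multiply by A⁻¹: X = NA⁻¹.
det A = 3; the adjugate gives A⁻¹ = [[-1, 0], [-1, -1/3]].
X = NA⁻¹ = [[-6, 3], [-8, 3]] · [[-1, 0], [-1, -1/3]] = [[3, -1], [5, -1]].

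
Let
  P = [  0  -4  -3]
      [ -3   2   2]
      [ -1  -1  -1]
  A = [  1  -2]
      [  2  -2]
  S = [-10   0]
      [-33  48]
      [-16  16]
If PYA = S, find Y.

Y = [[3, 5], [-1, 1], [-2, 2]]

Y = P⁻¹SA⁻¹ (apply P⁻¹ on the left and A⁻¹ on the right).
det P = 5, so P⁻¹ = [[0, -1/5, -2/5], [-1, -3/5, 9/5], [1, 4/5, -12/5]].
det A = 2, so A⁻¹ = [[-1, 1], [-1, 1/2]].
P⁻¹S = [[13, -16], [1, 0], [2, 0]].
Y = (P⁻¹S)A⁻¹ = [[3, 5], [-1, 1], [-2, 2]].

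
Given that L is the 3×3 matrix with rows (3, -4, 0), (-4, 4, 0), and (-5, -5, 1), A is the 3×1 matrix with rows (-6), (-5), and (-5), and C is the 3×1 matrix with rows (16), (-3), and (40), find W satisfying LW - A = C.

W = [[-2], [-4], [5]]

LW = C + A = [[10], [-8], [35]].
L is on the left of W, so left-multiply by L⁻¹: W = L⁻¹(C + A).
det L = -4, so L⁻¹ = [[-1, -1, 0], [-1, -3/4, 0], [-10, -35/4, 1]].
W = L⁻¹(C + A) = [[-2], [-4], [5]].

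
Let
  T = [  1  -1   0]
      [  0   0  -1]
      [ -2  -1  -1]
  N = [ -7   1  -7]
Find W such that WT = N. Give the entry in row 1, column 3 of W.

T is on the right of W, so right-multiply by T⁻¹: W = NT⁻¹.
det T = -3; the adjugate gives T⁻¹ = [[1/3, 1/3, -1/3], [-2/3, 1/3, -1/3], [0, -1, 0]].
W = NT⁻¹ = [[-7, 1, -7]] · [[1/3, 1/3, -1/3], [-2/3, 1/3, -1/3], [0, -1, 0]] = [[-3, 5, 2]].

2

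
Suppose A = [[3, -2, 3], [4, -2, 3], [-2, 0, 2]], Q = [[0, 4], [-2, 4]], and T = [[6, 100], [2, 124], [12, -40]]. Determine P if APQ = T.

P = [[4, 2], [-5, 3], [2, -1]]

Isolating P: multiply by A⁻¹ from the left and Q⁻¹ from the right, so P = A⁻¹TQ⁻¹.
det A = 4; the adjugate gives A⁻¹ = [[-1, 1, 0], [-7/2, 3, 3/4], [-1, 1, 1/2]].
det Q = 8; the adjugate gives Q⁻¹ = [[1/2, -1/2], [1/4, 0]].
A⁻¹T = [[-4, 24], [-6, -8], [2, 4]].
P = (A⁻¹T)Q⁻¹ = [[4, 2], [-5, 3], [2, -1]].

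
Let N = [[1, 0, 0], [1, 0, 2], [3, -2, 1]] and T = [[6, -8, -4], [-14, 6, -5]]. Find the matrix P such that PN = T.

P = [[-2, -4, 4], [-4, -1, -3]]

N is on the right of P, so right-multiply by N⁻¹: P = TN⁻¹.
det N = 4; the adjugate gives N⁻¹ = [[1, 0, 0], [5/4, 1/4, -1/2], [-1/2, 1/2, 0]].
P = TN⁻¹ = [[6, -8, -4], [-14, 6, -5]] · [[1, 0, 0], [5/4, 1/4, -1/2], [-1/2, 1/2, 0]] = [[-2, -4, 4], [-4, -1, -3]].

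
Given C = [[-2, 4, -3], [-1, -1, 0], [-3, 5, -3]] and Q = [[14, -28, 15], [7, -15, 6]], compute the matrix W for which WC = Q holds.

W = [[1, 2, -6], [3, 2, -5]]

Since C sits to the right of W, W = QC⁻¹.
C has determinant 6; C⁻¹ = [[1/2, -1/2, -1/2], [-1/2, -1/2, 1/2], [-4/3, -1/3, 1]].
W = QC⁻¹ = [[14, -28, 15], [7, -15, 6]] · [[1/2, -1/2, -1/2], [-1/2, -1/2, 1/2], [-4/3, -1/3, 1]] = [[1, 2, -6], [3, 2, -5]].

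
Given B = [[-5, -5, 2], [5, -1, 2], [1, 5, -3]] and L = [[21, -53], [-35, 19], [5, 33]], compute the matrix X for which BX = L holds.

B is on the left of X, so left-multiply by B⁻¹: X = B⁻¹L.
B has determinant 2; B⁻¹ = [[-7/2, -5/2, -4], [17/2, 13/2, 10], [13, 10, 15]].
X = B⁻¹L = [[-7/2, -5/2, -4], [17/2, 13/2, 10], [13, 10, 15]] · [[21, -53], [-35, 19], [5, 33]] = [[-6, 6], [1, 3], [-2, -4]].

X = [[-6, 6], [1, 3], [-2, -4]]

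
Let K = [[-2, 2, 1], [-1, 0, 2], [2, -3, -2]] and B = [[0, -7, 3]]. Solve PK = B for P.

K is on the right of P, so right-multiply by K⁻¹: P = BK⁻¹.
det K = -5; the adjugate gives K⁻¹ = [[-6/5, -1/5, -4/5], [-2/5, -2/5, -3/5], [-3/5, 2/5, -2/5]].
P = BK⁻¹ = [[0, -7, 3]] · [[-6/5, -1/5, -4/5], [-2/5, -2/5, -3/5], [-3/5, 2/5, -2/5]] = [[1, 4, 3]].

P = [[1, 4, 3]]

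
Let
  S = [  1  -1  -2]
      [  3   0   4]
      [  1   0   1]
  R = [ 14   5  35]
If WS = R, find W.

Right-multiplying both sides by S⁻¹ gives W = RS⁻¹.
S has determinant -1; S⁻¹ = [[0, -1, 4], [-1, -3, 10], [0, 1, -3]].
W = RS⁻¹ = [[14, 5, 35]] · [[0, -1, 4], [-1, -3, 10], [0, 1, -3]] = [[-5, 6, 1]].

W = [[-5, 6, 1]]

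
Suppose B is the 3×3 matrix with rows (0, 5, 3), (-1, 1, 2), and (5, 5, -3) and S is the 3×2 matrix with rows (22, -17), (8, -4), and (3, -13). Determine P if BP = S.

Left-multiplying both sides by B⁻¹ gives P = B⁻¹S.
det B = 5; the adjugate gives B⁻¹ = [[-13/5, 6, 7/5], [7/5, -3, -3/5], [-2, 5, 1]].
P = B⁻¹S = [[-13/5, 6, 7/5], [7/5, -3, -3/5], [-2, 5, 1]] · [[22, -17], [8, -4], [3, -13]] = [[-5, 2], [5, -4], [-1, 1]].

P = [[-5, 2], [5, -4], [-1, 1]]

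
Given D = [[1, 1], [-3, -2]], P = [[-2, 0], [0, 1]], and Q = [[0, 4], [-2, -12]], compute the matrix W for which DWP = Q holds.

Isolating W: multiply by D⁻¹ from the left and P⁻¹ from the right, so W = D⁻¹QP⁻¹.
det D = 1, so D⁻¹ = [[-2, -1], [3, 1]].
det P = -2, so P⁻¹ = [[-1/2, 0], [0, 1]].
D⁻¹Q = [[2, 4], [-2, 0]].
W = (D⁻¹Q)P⁻¹ = [[-1, 4], [1, 0]].

W = [[-1, 4], [1, 0]]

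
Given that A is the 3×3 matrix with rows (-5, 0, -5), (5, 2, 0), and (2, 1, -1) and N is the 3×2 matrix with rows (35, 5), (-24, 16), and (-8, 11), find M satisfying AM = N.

M = [[-6, 4], [3, -2], [-1, -5]]

A is on the left of M, so left-multiply by A⁻¹: M = A⁻¹N.
A has determinant 5; A⁻¹ = [[-2/5, -1, 2], [1, 3, -5], [1/5, 1, -2]].
M = A⁻¹N = [[-2/5, -1, 2], [1, 3, -5], [1/5, 1, -2]] · [[35, 5], [-24, 16], [-8, 11]] = [[-6, 4], [3, -2], [-1, -5]].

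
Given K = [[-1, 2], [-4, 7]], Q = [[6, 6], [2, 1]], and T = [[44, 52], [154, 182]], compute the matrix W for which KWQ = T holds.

W = [[0, 0], [5, -4]]

W = K⁻¹TQ⁻¹ (apply K⁻¹ on the left and Q⁻¹ on the right).
K has determinant 1; K⁻¹ = [[7, -2], [4, -1]].
det Q = -6, so Q⁻¹ = [[-1/6, 1], [1/3, -1]].
K⁻¹T = [[0, 0], [22, 26]].
W = (K⁻¹T)Q⁻¹ = [[0, 0], [5, -4]].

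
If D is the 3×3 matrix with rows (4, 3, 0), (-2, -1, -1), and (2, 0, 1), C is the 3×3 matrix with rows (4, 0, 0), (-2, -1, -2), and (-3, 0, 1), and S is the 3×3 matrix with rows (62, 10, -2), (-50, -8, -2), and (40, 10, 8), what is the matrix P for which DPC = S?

Left-multiply by D⁻¹ and right-multiply by C⁻¹: P = D⁻¹SC⁻¹.
det D = -4, so D⁻¹ = [[1/4, 3/4, 3/4], [0, -1, -1], [-1/2, -3/2, -1/2]].
det C = -4; the adjugate gives C⁻¹ = [[1/4, 0, 0], [-2, -1, -2], [3/4, 0, 1]].
D⁻¹S = [[8, 4, 4], [10, -2, -6], [24, 2, 0]].
P = (D⁻¹S)C⁻¹ = [[-3, -4, -4], [2, 2, -2], [2, -2, -4]].

P = [[-3, -4, -4], [2, 2, -2], [2, -2, -4]]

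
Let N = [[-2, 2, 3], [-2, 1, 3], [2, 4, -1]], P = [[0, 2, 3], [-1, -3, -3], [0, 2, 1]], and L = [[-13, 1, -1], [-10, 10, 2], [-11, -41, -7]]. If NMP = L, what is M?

M = [[3, 1, -1], [3, 3, -3], [3, 3, 5]]

M = N⁻¹LP⁻¹ (apply N⁻¹ on the left and P⁻¹ on the right).
det N = 4; the adjugate gives N⁻¹ = [[-13/4, 7/2, 3/4], [1, -1, 0], [-5/2, 3, 1/2]].
det P = -4; the adjugate gives P⁻¹ = [[-3/4, -1, -3/4], [-1/4, 0, 3/4], [1/2, 0, -1/2]].
N⁻¹L = [[-1, 1, 5], [-3, -9, -3], [-3, 7, 5]].
M = (N⁻¹L)P⁻¹ = [[3, 1, -1], [3, 3, -3], [3, 3, 5]].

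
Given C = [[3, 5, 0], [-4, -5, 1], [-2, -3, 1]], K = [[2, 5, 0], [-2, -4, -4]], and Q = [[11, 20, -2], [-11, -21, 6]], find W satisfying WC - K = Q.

W = [[5, 3, -5], [-5, -3, 5]]

WC = Q + K = [[13, 25, -2], [-13, -25, 2]].
C is on the right of W, so right-multiply by C⁻¹: W = (Q + K)C⁻¹.
det C = 4, so C⁻¹ = [[-1/2, -5/4, 5/4], [1/2, 3/4, -3/4], [1/2, -1/4, 5/4]].
W = (Q + K)C⁻¹ = [[5, 3, -5], [-5, -3, 5]].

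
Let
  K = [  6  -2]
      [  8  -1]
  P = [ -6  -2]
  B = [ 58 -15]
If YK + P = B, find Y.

YK = B − P = [[64, -13]].
Since K sits to the right of Y, Y = (B − P)K⁻¹.
det K = 10; the adjugate gives K⁻¹ = [[-1/10, 1/5], [-4/5, 3/5]].
Y = (B − P)K⁻¹ = [[4, 5]].

Y = [[4, 5]]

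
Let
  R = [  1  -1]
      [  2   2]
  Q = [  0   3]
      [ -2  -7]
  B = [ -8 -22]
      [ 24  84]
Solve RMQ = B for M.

M = [[1, -1], [-1, -5]]

Left-multiply by R⁻¹ and right-multiply by Q⁻¹: M = R⁻¹BQ⁻¹.
det R = 4; the adjugate gives R⁻¹ = [[1/2, 1/4], [-1/2, 1/4]].
det Q = 6, so Q⁻¹ = [[-7/6, -1/2], [1/3, 0]].
R⁻¹B = [[2, 10], [10, 32]].
M = (R⁻¹B)Q⁻¹ = [[1, -1], [-1, -5]].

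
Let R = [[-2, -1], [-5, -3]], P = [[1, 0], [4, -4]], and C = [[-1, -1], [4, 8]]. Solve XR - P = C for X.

X = [[-5, 2], [-4, 0]]

XR = C + P = [[0, -1], [8, 4]].
Since R sits to the right of X, X = (C + P)R⁻¹.
R has determinant 1; R⁻¹ = [[-3, 1], [5, -2]].
X = (C + P)R⁻¹ = [[-5, 2], [-4, 0]].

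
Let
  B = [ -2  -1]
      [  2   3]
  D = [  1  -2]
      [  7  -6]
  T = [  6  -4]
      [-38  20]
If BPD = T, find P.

P = B⁻¹TD⁻¹ (apply B⁻¹ on the left and D⁻¹ on the right).
det B = -4; the adjugate gives B⁻¹ = [[-3/4, -1/4], [1/2, 1/2]].
D has determinant 8; D⁻¹ = [[-3/4, 1/4], [-7/8, 1/8]].
B⁻¹T = [[5, -2], [-16, 8]].
P = (B⁻¹T)D⁻¹ = [[-2, 1], [5, -3]].

P = [[-2, 1], [5, -3]]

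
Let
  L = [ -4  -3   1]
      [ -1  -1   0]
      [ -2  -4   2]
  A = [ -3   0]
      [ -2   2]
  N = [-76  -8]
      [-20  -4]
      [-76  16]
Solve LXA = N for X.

X = [[-5, 3], [-3, -1], [-1, 5]]

Isolating X: multiply by L⁻¹ from the left and A⁻¹ from the right, so X = L⁻¹NA⁻¹.
det L = 4; the adjugate gives L⁻¹ = [[-1/2, 1/2, 1/4], [1/2, -3/2, -1/4], [1/2, -5/2, 1/4]].
A has determinant -6; A⁻¹ = [[-1/3, 0], [-1/3, 1/2]].
L⁻¹N = [[9, 6], [11, -2], [-7, 10]].
X = (L⁻¹N)A⁻¹ = [[-5, 3], [-3, -1], [-1, 5]].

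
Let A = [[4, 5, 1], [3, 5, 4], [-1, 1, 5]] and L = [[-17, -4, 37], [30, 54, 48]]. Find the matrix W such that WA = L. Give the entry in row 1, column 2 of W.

Since A sits to the right of W, W = LA⁻¹.
A has determinant -3; A⁻¹ = [[-7, 8, -5], [19/3, -7, 13/3], [-8/3, 3, -5/3]].
W = LA⁻¹ = [[-17, -4, 37], [30, 54, 48]] · [[-7, 8, -5], [19/3, -7, 13/3], [-8/3, 3, -5/3]] = [[-5, 3, 6], [4, 6, 4]].

3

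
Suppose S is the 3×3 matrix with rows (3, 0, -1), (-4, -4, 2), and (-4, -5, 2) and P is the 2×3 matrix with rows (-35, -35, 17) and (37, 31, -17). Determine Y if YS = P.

Since S sits to the right of Y, Y = PS⁻¹.
S has determinant 2; S⁻¹ = [[1, 5/2, -2], [0, 1, -1], [2, 15/2, -6]].
Y = PS⁻¹ = [[-35, -35, 17], [37, 31, -17]] · [[1, 5/2, -2], [0, 1, -1], [2, 15/2, -6]] = [[-1, 5, 3], [3, -4, -3]].

Y = [[-1, 5, 3], [3, -4, -3]]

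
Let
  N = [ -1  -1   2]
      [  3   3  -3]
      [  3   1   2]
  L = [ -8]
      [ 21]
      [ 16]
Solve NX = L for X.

X = [[6], [0], [-1]]

N is on the left of X, so left-multiply by N⁻¹: X = N⁻¹L.
det N = -6; the adjugate gives N⁻¹ = [[-3/2, -2/3, 1/2], [5/2, 4/3, -1/2], [1, 1/3, 0]].
X = N⁻¹L = [[-3/2, -2/3, 1/2], [5/2, 4/3, -1/2], [1, 1/3, 0]] · [[-8], [21], [16]] = [[6], [0], [-1]].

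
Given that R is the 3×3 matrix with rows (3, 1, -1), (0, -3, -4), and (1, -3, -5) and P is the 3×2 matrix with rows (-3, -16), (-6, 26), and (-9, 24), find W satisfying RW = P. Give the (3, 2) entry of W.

Since R multiplies W on the left, W = R⁻¹P.
det R = 2, so R⁻¹ = [[3/2, 4, -7/2], [-2, -7, 6], [3/2, 5, -9/2]].
W = R⁻¹P = [[3/2, 4, -7/2], [-2, -7, 6], [3/2, 5, -9/2]] · [[-3, -16], [-6, 26], [-9, 24]] = [[3, -4], [-6, -6], [6, -2]].

-2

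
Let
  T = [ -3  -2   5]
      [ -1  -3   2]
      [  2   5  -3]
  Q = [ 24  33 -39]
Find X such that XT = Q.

X = [[-5, -1, 4]]

Since T sits to the right of X, X = QT⁻¹.
det T = 6; the adjugate gives T⁻¹ = [[-1/6, 19/6, 11/6], [1/6, -1/6, 1/6], [1/6, 11/6, 7/6]].
X = QT⁻¹ = [[24, 33, -39]] · [[-1/6, 19/6, 11/6], [1/6, -1/6, 1/6], [1/6, 11/6, 7/6]] = [[-5, -1, 4]].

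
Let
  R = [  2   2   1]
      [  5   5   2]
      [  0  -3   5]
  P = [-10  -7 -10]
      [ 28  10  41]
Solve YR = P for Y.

Right-multiplying both sides by R⁻¹ gives Y = PR⁻¹.
R has determinant -3; R⁻¹ = [[-31/3, 13/3, 1/3], [25/3, -10/3, -1/3], [5, -2, 0]].
Y = PR⁻¹ = [[-10, -7, -10], [28, 10, 41]] · [[-31/3, 13/3, 1/3], [25/3, -10/3, -1/3], [5, -2, 0]] = [[-5, 0, -1], [-1, 6, 6]].

Y = [[-5, 0, -1], [-1, 6, 6]]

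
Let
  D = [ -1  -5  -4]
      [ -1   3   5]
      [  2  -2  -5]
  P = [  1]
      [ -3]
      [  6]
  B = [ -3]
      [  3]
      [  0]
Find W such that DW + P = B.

W = [[1], [-1], [2]]

DW = B − P = [[-4], [6], [-6]].
D is on the left of W, so left-multiply by D⁻¹: W = D⁻¹(B − P).
D has determinant -4; D⁻¹ = [[5/4, 17/4, 13/4], [-5/4, -13/4, -9/4], [1, 3, 2]].
W = D⁻¹(B − P) = [[1], [-1], [2]].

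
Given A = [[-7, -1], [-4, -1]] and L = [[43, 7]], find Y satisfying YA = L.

Right-multiplying both sides by A⁻¹ gives Y = LA⁻¹.
det A = 3; the adjugate gives A⁻¹ = [[-1/3, 1/3], [4/3, -7/3]].
Y = LA⁻¹ = [[43, 7]] · [[-1/3, 1/3], [4/3, -7/3]] = [[-5, -2]].

Y = [[-5, -2]]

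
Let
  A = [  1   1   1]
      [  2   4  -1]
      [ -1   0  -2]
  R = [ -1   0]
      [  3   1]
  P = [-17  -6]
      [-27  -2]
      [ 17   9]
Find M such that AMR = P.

Left-multiply by A⁻¹ and right-multiply by R⁻¹: M = A⁻¹PR⁻¹.
A has determinant 1; A⁻¹ = [[-8, 2, -5], [5, -1, 3], [4, -1, 2]].
R has determinant -1; R⁻¹ = [[-1, 0], [3, 1]].
A⁻¹P = [[-3, -1], [-7, -1], [-7, -4]].
M = (A⁻¹P)R⁻¹ = [[0, -1], [4, -1], [-5, -4]].

M = [[0, -1], [4, -1], [-5, -4]]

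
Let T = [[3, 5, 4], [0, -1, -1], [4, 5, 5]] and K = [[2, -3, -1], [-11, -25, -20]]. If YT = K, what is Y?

Y = [[-2, 3, 2], [-5, 5, 1]]

Right-multiplying both sides by T⁻¹ gives Y = KT⁻¹.
det T = -4; the adjugate gives T⁻¹ = [[0, 5/4, 1/4], [1, 1/4, -3/4], [-1, -5/4, 3/4]].
Y = KT⁻¹ = [[2, -3, -1], [-11, -25, -20]] · [[0, 5/4, 1/4], [1, 1/4, -3/4], [-1, -5/4, 3/4]] = [[-2, 3, 2], [-5, 5, 1]].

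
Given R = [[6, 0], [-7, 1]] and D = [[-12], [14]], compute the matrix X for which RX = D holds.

Since R multiplies X on the left, X = R⁻¹D.
det R = 6; the adjugate gives R⁻¹ = [[1/6, 0], [7/6, 1]].
X = R⁻¹D = [[1/6, 0], [7/6, 1]] · [[-12], [14]] = [[-2], [0]].

X = [[-2], [0]]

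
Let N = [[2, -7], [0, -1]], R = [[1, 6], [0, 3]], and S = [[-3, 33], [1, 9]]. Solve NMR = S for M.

M = N⁻¹SR⁻¹ (apply N⁻¹ on the left and R⁻¹ on the right).
det N = -2; the adjugate gives N⁻¹ = [[1/2, -7/2], [0, -1]].
det R = 3, so R⁻¹ = [[1, -2], [0, 1/3]].
N⁻¹S = [[-5, -15], [-1, -9]].
M = (N⁻¹S)R⁻¹ = [[-5, 5], [-1, -1]].

M = [[-5, 5], [-1, -1]]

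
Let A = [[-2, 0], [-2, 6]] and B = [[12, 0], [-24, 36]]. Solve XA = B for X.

X = [[-6, 0], [6, 6]]

Right-multiplying both sides by A⁻¹ gives X = BA⁻¹.
det A = -12; the adjugate gives A⁻¹ = [[-1/2, 0], [-1/6, 1/6]].
X = BA⁻¹ = [[12, 0], [-24, 36]] · [[-1/2, 0], [-1/6, 1/6]] = [[-6, 0], [6, 6]].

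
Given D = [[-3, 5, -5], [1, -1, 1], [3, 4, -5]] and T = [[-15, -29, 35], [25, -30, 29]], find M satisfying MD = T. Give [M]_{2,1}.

Right-multiplying both sides by D⁻¹ gives M = TD⁻¹.
det D = 2; the adjugate gives D⁻¹ = [[1/2, 5/2, 0], [4, 15, -1], [7/2, 27/2, -1]].
M = TD⁻¹ = [[-15, -29, 35], [25, -30, 29]] · [[1/2, 5/2, 0], [4, 15, -1], [7/2, 27/2, -1]] = [[-1, 0, -6], [-6, 4, 1]].

-6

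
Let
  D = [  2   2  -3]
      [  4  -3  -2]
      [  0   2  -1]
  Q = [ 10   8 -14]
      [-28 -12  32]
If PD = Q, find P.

P = [[5, 0, -1], [-6, -4, -6]]

Right-multiplying both sides by D⁻¹ gives P = QD⁻¹.
det D = -2, so D⁻¹ = [[-7/2, 2, 13/2], [-2, 1, 4], [-4, 2, 7]].
P = QD⁻¹ = [[10, 8, -14], [-28, -12, 32]] · [[-7/2, 2, 13/2], [-2, 1, 4], [-4, 2, 7]] = [[5, 0, -1], [-6, -4, -6]].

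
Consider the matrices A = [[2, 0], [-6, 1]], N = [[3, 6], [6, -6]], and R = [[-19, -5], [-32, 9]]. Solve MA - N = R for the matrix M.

M = [[-5, 1], [-4, 3]]

MA = R + N = [[-16, 1], [-26, 3]].
Since A sits to the right of M, M = (R + N)A⁻¹.
det A = 2, so A⁻¹ = [[1/2, 0], [3, 1]].
M = (R + N)A⁻¹ = [[-5, 1], [-4, 3]].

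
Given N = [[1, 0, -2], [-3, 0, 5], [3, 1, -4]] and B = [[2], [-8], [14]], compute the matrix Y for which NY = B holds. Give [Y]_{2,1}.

4

Left-multiplying both sides by N⁻¹ gives Y = N⁻¹B.
det N = 1, so N⁻¹ = [[-5, -2, 0], [3, 2, 1], [-3, -1, 0]].
Y = N⁻¹B = [[-5, -2, 0], [3, 2, 1], [-3, -1, 0]] · [[2], [-8], [14]] = [[6], [4], [2]].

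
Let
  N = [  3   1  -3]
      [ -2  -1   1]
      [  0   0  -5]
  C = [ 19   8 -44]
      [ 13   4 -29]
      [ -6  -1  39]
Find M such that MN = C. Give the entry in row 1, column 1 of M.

Right-multiplying both sides by N⁻¹ gives M = CN⁻¹.
N has determinant 5; N⁻¹ = [[1, 1, -2/5], [-2, -3, 3/5], [0, 0, -1/5]].
M = CN⁻¹ = [[19, 8, -44], [13, 4, -29], [-6, -1, 39]] · [[1, 1, -2/5], [-2, -3, 3/5], [0, 0, -1/5]] = [[3, -5, 6], [5, 1, 3], [-4, -3, -6]].

3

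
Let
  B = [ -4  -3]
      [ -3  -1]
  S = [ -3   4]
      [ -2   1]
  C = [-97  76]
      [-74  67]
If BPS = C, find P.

P = [[-5, -5], [3, -4]]

Isolating P: multiply by B⁻¹ from the left and S⁻¹ from the right, so P = B⁻¹CS⁻¹.
B has determinant -5; B⁻¹ = [[1/5, -3/5], [-3/5, 4/5]].
S has determinant 5; S⁻¹ = [[1/5, -4/5], [2/5, -3/5]].
B⁻¹C = [[25, -25], [-1, 8]].
P = (B⁻¹C)S⁻¹ = [[-5, -5], [3, -4]].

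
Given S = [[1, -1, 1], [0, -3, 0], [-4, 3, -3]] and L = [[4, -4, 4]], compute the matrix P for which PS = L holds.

S is on the right of P, so right-multiply by S⁻¹: P = LS⁻¹.
det S = -3, so S⁻¹ = [[-3, 0, -1], [0, -1/3, 0], [4, -1/3, 1]].
P = LS⁻¹ = [[4, -4, 4]] · [[-3, 0, -1], [0, -1/3, 0], [4, -1/3, 1]] = [[4, 0, 0]].

P = [[4, 0, 0]]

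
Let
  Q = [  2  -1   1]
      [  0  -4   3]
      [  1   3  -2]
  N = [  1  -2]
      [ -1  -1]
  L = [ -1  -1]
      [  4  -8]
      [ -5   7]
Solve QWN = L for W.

Left-multiply by Q⁻¹ and right-multiply by N⁻¹: W = Q⁻¹LN⁻¹.
det Q = -1; the adjugate gives Q⁻¹ = [[1, -1, -1], [-3, 5, 6], [-4, 7, 8]].
det N = -3, so N⁻¹ = [[1/3, -2/3], [-1/3, -1/3]].
Q⁻¹L = [[0, 0], [-7, 5], [-8, 4]].
W = (Q⁻¹L)N⁻¹ = [[0, 0], [-4, 3], [-4, 4]].

W = [[0, 0], [-4, 3], [-4, 4]]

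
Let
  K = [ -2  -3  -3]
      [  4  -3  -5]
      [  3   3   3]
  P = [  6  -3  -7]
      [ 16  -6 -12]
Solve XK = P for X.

X = [[-5, 2, -4], [1, 3, 2]]

Right-multiplying both sides by K⁻¹ gives X = PK⁻¹.
det K = 6; the adjugate gives K⁻¹ = [[1, 0, 1], [-9/2, 1/2, -11/3], [7/2, -1/2, 3]].
X = PK⁻¹ = [[6, -3, -7], [16, -6, -12]] · [[1, 0, 1], [-9/2, 1/2, -11/3], [7/2, -1/2, 3]] = [[-5, 2, -4], [1, 3, 2]].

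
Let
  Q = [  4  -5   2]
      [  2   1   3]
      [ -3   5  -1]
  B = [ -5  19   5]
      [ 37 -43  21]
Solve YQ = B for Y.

Y = [[-4, 4, -1], [6, 2, -3]]

Right-multiplying both sides by Q⁻¹ gives Y = BQ⁻¹.
Q has determinant -3; Q⁻¹ = [[16/3, -5/3, 17/3], [7/3, -2/3, 8/3], [-13/3, 5/3, -14/3]].
Y = BQ⁻¹ = [[-5, 19, 5], [37, -43, 21]] · [[16/3, -5/3, 17/3], [7/3, -2/3, 8/3], [-13/3, 5/3, -14/3]] = [[-4, 4, -1], [6, 2, -3]].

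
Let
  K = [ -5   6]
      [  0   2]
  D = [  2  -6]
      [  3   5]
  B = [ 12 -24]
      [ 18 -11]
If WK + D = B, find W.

W = [[-2, -3], [-3, 1]]

WK = B − D = [[10, -18], [15, -16]].
K is on the right of W, so right-multiply by K⁻¹: W = (B − D)K⁻¹.
det K = -10, so K⁻¹ = [[-1/5, 3/5], [0, 1/2]].
W = (B − D)K⁻¹ = [[-2, -3], [-3, 1]].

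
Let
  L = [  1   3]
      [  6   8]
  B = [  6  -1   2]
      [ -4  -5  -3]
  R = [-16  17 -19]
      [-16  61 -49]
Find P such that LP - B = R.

LP = R + B = [[-10, 16, -17], [-20, 56, -52]].
L is on the left of P, so left-multiply by L⁻¹: P = L⁻¹(R + B).
det L = -10, so L⁻¹ = [[-4/5, 3/10], [3/5, -1/10]].
P = L⁻¹(R + B) = [[2, 4, -2], [-4, 4, -5]].

P = [[2, 4, -2], [-4, 4, -5]]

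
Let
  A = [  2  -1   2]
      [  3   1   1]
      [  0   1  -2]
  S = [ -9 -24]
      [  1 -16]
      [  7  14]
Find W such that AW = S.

A is on the left of W, so left-multiply by A⁻¹: W = A⁻¹S.
det A = -6; the adjugate gives A⁻¹ = [[1/2, 0, 1/2], [-1, 2/3, -2/3], [-1/2, 1/3, -5/6]].
W = A⁻¹S = [[1/2, 0, 1/2], [-1, 2/3, -2/3], [-1/2, 1/3, -5/6]] · [[-9, -24], [1, -16], [7, 14]] = [[-1, -5], [5, 4], [-1, -5]].

W = [[-1, -5], [5, 4], [-1, -5]]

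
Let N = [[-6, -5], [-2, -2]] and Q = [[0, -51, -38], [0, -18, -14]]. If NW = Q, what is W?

W = [[0, 6, 3], [0, 3, 4]]

N is on the left of W, so left-multiply by N⁻¹: W = N⁻¹Q.
det N = 2; the adjugate gives N⁻¹ = [[-1, 5/2], [1, -3]].
W = N⁻¹Q = [[-1, 5/2], [1, -3]] · [[0, -51, -38], [0, -18, -14]] = [[0, 6, 3], [0, 3, 4]].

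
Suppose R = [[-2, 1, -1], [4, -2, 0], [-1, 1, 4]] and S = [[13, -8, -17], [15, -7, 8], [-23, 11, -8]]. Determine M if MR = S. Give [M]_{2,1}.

Right-multiplying both sides by R⁻¹ gives M = SR⁻¹.
det R = -2; the adjugate gives R⁻¹ = [[4, 5/2, 1], [8, 9/2, 2], [-1, -1/2, 0]].
M = SR⁻¹ = [[13, -8, -17], [15, -7, 8], [-23, 11, -8]] · [[4, 5/2, 1], [8, 9/2, 2], [-1, -1/2, 0]] = [[5, 5, -3], [-4, 2, 1], [4, -4, -1]].

-4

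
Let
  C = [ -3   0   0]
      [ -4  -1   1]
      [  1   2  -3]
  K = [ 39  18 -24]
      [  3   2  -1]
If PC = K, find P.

P = [[-3, -6, 6], [4, -4, -1]]

Right-multiplying both sides by C⁻¹ gives P = KC⁻¹.
det C = -3, so C⁻¹ = [[-1/3, 0, 0], [11/3, -3, -1], [7/3, -2, -1]].
P = KC⁻¹ = [[39, 18, -24], [3, 2, -1]] · [[-1/3, 0, 0], [11/3, -3, -1], [7/3, -2, -1]] = [[-3, -6, 6], [4, -4, -1]].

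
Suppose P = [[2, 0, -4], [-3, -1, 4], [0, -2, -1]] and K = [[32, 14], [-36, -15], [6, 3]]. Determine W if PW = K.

W = [[4, 1], [0, 0], [-6, -3]]

Left-multiplying both sides by P⁻¹ gives W = P⁻¹K.
P has determinant -6; P⁻¹ = [[-3/2, -4/3, 2/3], [1/2, 1/3, -2/3], [-1, -2/3, 1/3]].
W = P⁻¹K = [[-3/2, -4/3, 2/3], [1/2, 1/3, -2/3], [-1, -2/3, 1/3]] · [[32, 14], [-36, -15], [6, 3]] = [[4, 1], [0, 0], [-6, -3]].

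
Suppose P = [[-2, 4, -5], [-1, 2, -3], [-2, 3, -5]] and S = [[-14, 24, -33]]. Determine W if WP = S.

W = [[5, -4, 4]]

Since P sits to the right of W, W = SP⁻¹.
det P = 1, so P⁻¹ = [[-1, 5, -2], [1, 0, -1], [1, -2, 0]].
W = SP⁻¹ = [[-14, 24, -33]] · [[-1, 5, -2], [1, 0, -1], [1, -2, 0]] = [[5, -4, 4]].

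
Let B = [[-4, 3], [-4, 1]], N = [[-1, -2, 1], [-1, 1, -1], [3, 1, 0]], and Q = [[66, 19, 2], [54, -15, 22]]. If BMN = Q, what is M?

Left-multiply by B⁻¹ and right-multiply by N⁻¹: M = B⁻¹QN⁻¹.
det B = 8, so B⁻¹ = [[1/8, -3/8], [1/2, -1/2]].
det N = 1; the adjugate gives N⁻¹ = [[1, 1, 1], [-3, -3, -2], [-4, -5, -3]].
B⁻¹Q = [[-12, 8, -8], [6, 17, -10]].
M = (B⁻¹Q)N⁻¹ = [[-4, 4, -4], [-5, 5, 2]].

M = [[-4, 4, -4], [-5, 5, 2]]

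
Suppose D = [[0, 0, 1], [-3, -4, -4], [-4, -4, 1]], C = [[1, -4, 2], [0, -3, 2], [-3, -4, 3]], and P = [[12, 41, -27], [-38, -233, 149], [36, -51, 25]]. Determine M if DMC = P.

M = [[-5, -5, 3], [2, 0, -2], [-3, -3, -5]]

Isolating M: multiply by D⁻¹ from the left and C⁻¹ from the right, so M = D⁻¹PC⁻¹.
det D = -4, so D⁻¹ = [[5, 1, -1], [-19/4, -1, 3/4], [1, 0, 0]].
C has determinant 5; C⁻¹ = [[-1/5, 4/5, -2/5], [-6/5, 9/5, -2/5], [-9/5, 16/5, -3/5]].
D⁻¹P = [[-14, 23, -11], [8, 0, -2], [12, 41, -27]].
M = (D⁻¹P)C⁻¹ = [[-5, -5, 3], [2, 0, -2], [-3, -3, -5]].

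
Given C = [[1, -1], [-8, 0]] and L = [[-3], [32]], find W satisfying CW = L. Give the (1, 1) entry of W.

-4

Since C multiplies W on the left, W = C⁻¹L.
C has determinant -8; C⁻¹ = [[0, -1/8], [-1, -1/8]].
W = C⁻¹L = [[0, -1/8], [-1, -1/8]] · [[-3], [32]] = [[-4], [-1]].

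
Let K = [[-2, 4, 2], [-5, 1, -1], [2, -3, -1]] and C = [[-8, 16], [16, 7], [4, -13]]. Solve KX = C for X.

Left-multiplying both sides by K⁻¹ gives X = K⁻¹C.
det K = 6, so K⁻¹ = [[-2/3, -1/3, -1], [-7/6, -1/3, -2], [13/6, 1/3, 3]].
X = K⁻¹C = [[-2/3, -1/3, -1], [-7/6, -1/3, -2], [13/6, 1/3, 3]] · [[-8, 16], [16, 7], [4, -13]] = [[-4, 0], [-4, 5], [0, -2]].

X = [[-4, 0], [-4, 5], [0, -2]]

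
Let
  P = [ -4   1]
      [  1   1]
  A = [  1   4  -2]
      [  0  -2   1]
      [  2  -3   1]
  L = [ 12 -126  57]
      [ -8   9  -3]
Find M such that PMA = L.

M = [[2, -5, -3], [-4, 1, 0]]

M = P⁻¹LA⁻¹ (apply P⁻¹ on the left and A⁻¹ on the right).
P has determinant -5; P⁻¹ = [[-1/5, 1/5], [1/5, 4/5]].
A has determinant 1; A⁻¹ = [[1, 2, 0], [2, 5, -1], [4, 11, -2]].
P⁻¹L = [[-4, 27, -12], [-4, -18, 9]].
M = (P⁻¹L)A⁻¹ = [[2, -5, -3], [-4, 1, 0]].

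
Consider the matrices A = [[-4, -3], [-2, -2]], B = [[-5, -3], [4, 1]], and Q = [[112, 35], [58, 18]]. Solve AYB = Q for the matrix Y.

Y = [[1, -5], [0, -1]]

Y = A⁻¹QB⁻¹ (apply A⁻¹ on the left and B⁻¹ on the right).
det A = 2; the adjugate gives A⁻¹ = [[-1, 3/2], [1, -2]].
det B = 7; the adjugate gives B⁻¹ = [[1/7, 3/7], [-4/7, -5/7]].
A⁻¹Q = [[-25, -8], [-4, -1]].
Y = (A⁻¹Q)B⁻¹ = [[1, -5], [0, -1]].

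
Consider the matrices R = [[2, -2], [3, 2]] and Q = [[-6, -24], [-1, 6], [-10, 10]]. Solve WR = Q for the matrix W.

R is on the right of W, so right-multiply by R⁻¹: W = QR⁻¹.
det R = 10, so R⁻¹ = [[1/5, 1/5], [-3/10, 1/5]].
W = QR⁻¹ = [[-6, -24], [-1, 6], [-10, 10]] · [[1/5, 1/5], [-3/10, 1/5]] = [[6, -6], [-2, 1], [-5, 0]].

W = [[6, -6], [-2, 1], [-5, 0]]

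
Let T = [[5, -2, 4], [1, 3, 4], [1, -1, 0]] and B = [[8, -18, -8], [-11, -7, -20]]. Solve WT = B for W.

Since T sits to the right of W, W = BT⁻¹.
det T = -4, so T⁻¹ = [[-1, 1, 5], [-1, 1, 4], [1, -3/4, -17/4]].
W = BT⁻¹ = [[8, -18, -8], [-11, -7, -20]] · [[-1, 1, 5], [-1, 1, 4], [1, -3/4, -17/4]] = [[2, -4, 2], [-2, -3, 2]].

W = [[2, -4, 2], [-2, -3, 2]]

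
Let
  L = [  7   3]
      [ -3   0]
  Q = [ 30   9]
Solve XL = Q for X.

X = [[3, -3]]

Since L sits to the right of X, X = QL⁻¹.
det L = 9, so L⁻¹ = [[0, -1/3], [1/3, 7/9]].
X = QL⁻¹ = [[30, 9]] · [[0, -1/3], [1/3, 7/9]] = [[3, -3]].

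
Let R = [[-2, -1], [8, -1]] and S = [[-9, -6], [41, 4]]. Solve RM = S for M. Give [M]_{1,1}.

5

Left-multiplying both sides by R⁻¹ gives M = R⁻¹S.
R has determinant 10; R⁻¹ = [[-1/10, 1/10], [-4/5, -1/5]].
M = R⁻¹S = [[-1/10, 1/10], [-4/5, -1/5]] · [[-9, -6], [41, 4]] = [[5, 1], [-1, 4]].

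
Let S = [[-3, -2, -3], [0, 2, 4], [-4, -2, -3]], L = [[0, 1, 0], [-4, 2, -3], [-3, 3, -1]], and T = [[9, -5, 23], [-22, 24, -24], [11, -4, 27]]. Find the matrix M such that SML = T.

Left-multiply by S⁻¹ and right-multiply by L⁻¹: M = S⁻¹TL⁻¹.
det S = 2; the adjugate gives S⁻¹ = [[1, 0, -1], [-8, -3/2, 6], [4, 1, -3]].
det L = 5, so L⁻¹ = [[7/5, 1/5, -3/5], [1, 0, 0], [-6/5, -3/5, 4/5]].
S⁻¹T = [[-2, -1, -4], [27, -20, 14], [-19, 16, -13]].
M = (S⁻¹T)L⁻¹ = [[1, 2, -2], [1, -3, -5], [5, 4, 1]].

M = [[1, 2, -2], [1, -3, -5], [5, 4, 1]]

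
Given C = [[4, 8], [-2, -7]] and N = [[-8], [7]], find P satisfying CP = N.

P = [[0], [-1]]

Since C multiplies P on the left, P = C⁻¹N.
det C = -12; the adjugate gives C⁻¹ = [[7/12, 2/3], [-1/6, -1/3]].
P = C⁻¹N = [[7/12, 2/3], [-1/6, -1/3]] · [[-8], [7]] = [[0], [-1]].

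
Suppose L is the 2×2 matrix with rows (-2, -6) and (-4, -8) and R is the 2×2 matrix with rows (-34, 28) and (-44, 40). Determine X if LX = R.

X = [[-1, -2], [6, -4]]

L is on the left of X, so left-multiply by L⁻¹: X = L⁻¹R.
det L = -8; the adjugate gives L⁻¹ = [[1, -3/4], [-1/2, 1/4]].
X = L⁻¹R = [[1, -3/4], [-1/2, 1/4]] · [[-34, 28], [-44, 40]] = [[-1, -2], [6, -4]].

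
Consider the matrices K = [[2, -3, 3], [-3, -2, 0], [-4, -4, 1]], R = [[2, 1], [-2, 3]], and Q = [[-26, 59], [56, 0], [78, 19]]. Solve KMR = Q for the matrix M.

Left-multiply by K⁻¹ and right-multiply by R⁻¹: M = K⁻¹QR⁻¹.
det K = -1, so K⁻¹ = [[2, 9, -6], [-3, -14, 9], [-4, -20, 13]].
det R = 8; the adjugate gives R⁻¹ = [[3/8, -1/8], [1/4, 1/4]].
K⁻¹Q = [[-16, 4], [-4, -6], [-2, 11]].
M = (K⁻¹Q)R⁻¹ = [[-5, 3], [-3, -1], [2, 3]].

M = [[-5, 3], [-3, -1], [2, 3]]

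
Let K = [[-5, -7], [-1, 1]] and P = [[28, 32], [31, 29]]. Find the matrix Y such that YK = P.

Y = [[-5, -3], [-5, -6]]

Right-multiplying both sides by K⁻¹ gives Y = PK⁻¹.
K has determinant -12; K⁻¹ = [[-1/12, -7/12], [-1/12, 5/12]].
Y = PK⁻¹ = [[28, 32], [31, 29]] · [[-1/12, -7/12], [-1/12, 5/12]] = [[-5, -3], [-5, -6]].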